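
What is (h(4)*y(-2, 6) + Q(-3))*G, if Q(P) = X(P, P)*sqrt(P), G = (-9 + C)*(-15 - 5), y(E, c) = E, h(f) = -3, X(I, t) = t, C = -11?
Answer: 2400 - 1200*I*sqrt(3) ≈ 2400.0 - 2078.5*I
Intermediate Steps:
G = 400 (G = (-9 - 11)*(-15 - 5) = -20*(-20) = 400)
Q(P) = P**(3/2) (Q(P) = P*sqrt(P) = P**(3/2))
(h(4)*y(-2, 6) + Q(-3))*G = (-3*(-2) + (-3)**(3/2))*400 = (6 - 3*I*sqrt(3))*400 = 2400 - 1200*I*sqrt(3)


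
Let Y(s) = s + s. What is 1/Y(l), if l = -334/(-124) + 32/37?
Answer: 1147/8163 ≈ 0.14051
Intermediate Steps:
l = 8163/2294 (l = -334*(-1/124) + 32*(1/37) = 167/62 + 32/37 = 8163/2294 ≈ 3.5584)
Y(s) = 2*s
1/Y(l) = 1/(2*(8163/2294)) = 1/(8163/1147) = 1147/8163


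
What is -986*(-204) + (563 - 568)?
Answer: 201139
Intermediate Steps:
-986*(-204) + (563 - 568) = 201144 - 5 = 201139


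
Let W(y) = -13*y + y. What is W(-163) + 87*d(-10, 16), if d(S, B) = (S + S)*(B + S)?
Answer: -8484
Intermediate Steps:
W(y) = -12*y
d(S, B) = 2*S*(B + S) (d(S, B) = (2*S)*(B + S) = 2*S*(B + S))
W(-163) + 87*d(-10, 16) = -12*(-163) + 87*(2*(-10)*(16 - 10)) = 1956 + 87*(2*(-10)*6) = 1956 + 87*(-120) = 1956 - 10440 = -8484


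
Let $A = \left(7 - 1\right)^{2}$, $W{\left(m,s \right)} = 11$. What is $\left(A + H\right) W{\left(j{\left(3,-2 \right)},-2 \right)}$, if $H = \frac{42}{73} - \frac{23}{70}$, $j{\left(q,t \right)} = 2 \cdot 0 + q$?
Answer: $\frac{2037431}{5110} \approx 398.71$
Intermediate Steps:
$j{\left(q,t \right)} = q$ ($j{\left(q,t \right)} = 0 + q = q$)
$H = \frac{1261}{5110}$ ($H = 42 \cdot \frac{1}{73} - \frac{23}{70} = \frac{42}{73} - \frac{23}{70} = \frac{1261}{5110} \approx 0.24677$)
$A = 36$ ($A = 6^{2} = 36$)
$\left(A + H\right) W{\left(j{\left(3,-2 \right)},-2 \right)} = \left(36 + \frac{1261}{5110}\right) 11 = \frac{185221}{5110} \cdot 11 = \frac{2037431}{5110}$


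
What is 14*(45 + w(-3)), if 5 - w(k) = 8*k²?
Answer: -308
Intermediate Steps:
w(k) = 5 - 8*k²
14*(45 + w(-3)) = 14*(45 + (5 - 8*(-3)²)) = 14*(45 + (5 - 8*9)) = 14*(45 + (5 - 72)) = 14*(45 - 67) = 14*(-22) = -308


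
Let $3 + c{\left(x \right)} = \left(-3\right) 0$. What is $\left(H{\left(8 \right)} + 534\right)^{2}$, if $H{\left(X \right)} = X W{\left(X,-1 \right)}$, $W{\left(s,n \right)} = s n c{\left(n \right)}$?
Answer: $527076$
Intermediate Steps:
$c{\left(x \right)} = -3$ ($c{\left(x \right)} = -3 - 0 = -3 + 0 = -3$)
$W{\left(s,n \right)} = - 3 n s$ ($W{\left(s,n \right)} = s n \left(-3\right) = n s \left(-3\right) = - 3 n s$)
$H{\left(X \right)} = 3 X^{2}$ ($H{\left(X \right)} = X \left(\left(-3\right) \left(-1\right) X\right) = X 3 X = 3 X^{2}$)
$\left(H{\left(8 \right)} + 534\right)^{2} = \left(3 \cdot 8^{2} + 534\right)^{2} = \left(3 \cdot 64 + 534\right)^{2} = \left(192 + 534\right)^{2} = 726^{2} = 527076$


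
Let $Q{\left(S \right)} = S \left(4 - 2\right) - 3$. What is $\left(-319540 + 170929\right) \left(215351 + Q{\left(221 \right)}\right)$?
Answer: $-32068767690$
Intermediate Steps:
$Q{\left(S \right)} = -3 + 2 S$ ($Q{\left(S \right)} = S 2 - 3 = 2 S - 3 = -3 + 2 S$)
$\left(-319540 + 170929\right) \left(215351 + Q{\left(221 \right)}\right) = \left(-319540 + 170929\right) \left(215351 + \left(-3 + 2 \cdot 221\right)\right) = - 148611 \left(215351 + \left(-3 + 442\right)\right) = - 148611 \left(215351 + 439\right) = \left(-148611\right) 215790 = -32068767690$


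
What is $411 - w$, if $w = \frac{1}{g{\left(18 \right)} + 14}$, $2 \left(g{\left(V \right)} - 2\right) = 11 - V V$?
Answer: $\frac{115493}{281} \approx 411.01$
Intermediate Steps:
$g{\left(V \right)} = \frac{15}{2} - \frac{V^{2}}{2}$ ($g{\left(V \right)} = 2 + \frac{11 - V V}{2} = 2 + \frac{11 - V^{2}}{2} = 2 - \left(- \frac{11}{2} + \frac{V^{2}}{2}\right) = \frac{15}{2} - \frac{V^{2}}{2}$)
$w = - \frac{2}{281}$ ($w = \frac{1}{\left(\frac{15}{2} - \frac{18^{2}}{2}\right) + 14} = \frac{1}{\left(\frac{15}{2} - 162\right) + 14} = \frac{1}{- \frac{309}{2} + 14} = \frac{1}{- \frac{281}{2}} = - \frac{2}{281} \approx -0.0071174$)
$411 - w = 411 - - \frac{2}{281} = 411 + \frac{2}{281} = \frac{115493}{281}$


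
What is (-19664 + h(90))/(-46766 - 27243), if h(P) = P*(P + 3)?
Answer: 11294/74009 ≈ 0.15260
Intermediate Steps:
h(P) = P*(3 + P)
(-19664 + h(90))/(-46766 - 27243) = (-19664 + 90*(3 + 90))/(-46766 - 27243) = (-19664 + 90*93)/(-74009) = (-19664 + 8370)*(-1/74009) = -11294*(-1/74009) = 11294/74009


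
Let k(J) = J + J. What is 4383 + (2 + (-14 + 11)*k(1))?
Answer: 4379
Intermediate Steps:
k(J) = 2*J
4383 + (2 + (-14 + 11)*k(1)) = 4383 + (2 + (-14 + 11)*(2*1)) = 4383 + (2 - 3*2) = 4383 + (2 - 6) = 4383 - 4 = 4379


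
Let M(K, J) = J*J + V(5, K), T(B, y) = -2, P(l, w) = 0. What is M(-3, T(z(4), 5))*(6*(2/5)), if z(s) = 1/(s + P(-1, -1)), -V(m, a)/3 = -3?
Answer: 156/5 ≈ 31.200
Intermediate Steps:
V(m, a) = 9 (V(m, a) = -3*(-3) = 9)
z(s) = 1/s (z(s) = 1/(s + 0) = 1/s)
M(K, J) = 9 + J² (M(K, J) = J*J + 9 = J² + 9 = 9 + J²)
M(-3, T(z(4), 5))*(6*(2/5)) = (9 + (-2)²)*(6*(2/5)) = (9 + 4)*(6*(2*(⅕))) = 13*(6*(⅖)) = 13*(12/5) = 156/5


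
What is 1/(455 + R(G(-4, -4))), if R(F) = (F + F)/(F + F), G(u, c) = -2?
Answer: 1/456 ≈ 0.0021930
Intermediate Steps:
R(F) = 1 (R(F) = (2*F)/((2*F)) = (2*F)*(1/(2*F)) = 1)
1/(455 + R(G(-4, -4))) = 1/(455 + 1) = 1/456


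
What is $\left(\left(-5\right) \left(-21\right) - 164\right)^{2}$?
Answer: $3481$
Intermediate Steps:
$\left(\left(-5\right) \left(-21\right) - 164\right)^{2} = \left(105 - 164\right)^{2} = \left(-59\right)^{2} = 3481$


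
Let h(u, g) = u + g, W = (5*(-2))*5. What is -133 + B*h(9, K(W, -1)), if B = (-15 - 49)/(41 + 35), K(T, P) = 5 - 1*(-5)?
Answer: -149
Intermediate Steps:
W = -50 (W = -10*5 = -50)
K(T, P) = 10 (K(T, P) = 5 + 5 = 10)
h(u, g) = g + u
B = -16/19 (B = -64/76 = -64*1/76 = -16/19 ≈ -0.84210)
-133 + B*h(9, K(W, -1)) = -133 - 16*(10 + 9)/19 = -133 - 16/19*19 = -133 - 16 = -149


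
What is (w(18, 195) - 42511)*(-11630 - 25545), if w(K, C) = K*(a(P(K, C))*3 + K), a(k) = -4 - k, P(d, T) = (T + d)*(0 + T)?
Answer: 84955767275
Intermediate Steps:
P(d, T) = T*(T + d) (P(d, T) = (T + d)*T = T*(T + d))
w(K, C) = K*(-12 + K - 3*C*(C + K)) (w(K, C) = K*((-4 - C*(C + K))*3 + K) = K*((-12 - 3*C*(C + K)) + K) = K*(-12 + K - 3*C*(C + K)))
(w(18, 195) - 42511)*(-11630 - 25545) = (-1*18*(12 - 1*18 + 3*195*(195 + 18)) - 42511)*(-11630 - 25545) = (-1*18*(12 - 18 + 3*195*213) - 42511)*(-37175) = (-1*18*(12 - 18 + 124605) - 42511)*(-37175) = (-1*18*124599 - 42511)*(-37175) = (-2242782 - 42511)*(-37175) = -2285293*(-37175) = 84955767275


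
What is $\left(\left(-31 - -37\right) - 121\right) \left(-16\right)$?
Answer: $1840$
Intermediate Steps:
$\left(\left(-31 - -37\right) - 121\right) \left(-16\right) = \left(\left(-31 + 37\right) - 121\right) \left(-16\right) = \left(6 - 121\right) \left(-16\right) = \left(-115\right) \left(-16\right) = 1840$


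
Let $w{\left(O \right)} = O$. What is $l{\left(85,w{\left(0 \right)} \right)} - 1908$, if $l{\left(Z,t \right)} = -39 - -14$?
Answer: $-1933$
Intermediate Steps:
$l{\left(Z,t \right)} = -25$ ($l{\left(Z,t \right)} = -39 + 14 = -25$)
$l{\left(85,w{\left(0 \right)} \right)} - 1908 = -25 - 1908 = -1933$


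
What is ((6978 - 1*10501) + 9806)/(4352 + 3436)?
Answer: 6283/7788 ≈ 0.80675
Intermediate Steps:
((6978 - 1*10501) + 9806)/(4352 + 3436) = ((6978 - 10501) + 9806)/7788 = (-3523 + 9806)*(1/7788) = 6283*(1/7788) = 6283/7788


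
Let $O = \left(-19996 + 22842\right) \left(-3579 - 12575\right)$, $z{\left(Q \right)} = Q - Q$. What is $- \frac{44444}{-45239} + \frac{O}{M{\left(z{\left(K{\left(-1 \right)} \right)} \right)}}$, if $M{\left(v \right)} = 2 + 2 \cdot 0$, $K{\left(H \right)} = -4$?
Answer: $- \frac{1039915272494}{45239} \approx -2.2987 \cdot 10^{7}$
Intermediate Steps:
$z{\left(Q \right)} = 0$
$O = -45974284$ ($O = 2846 \left(-16154\right) = -45974284$)
$M{\left(v \right)} = 2$ ($M{\left(v \right)} = 2 + 0 = 2$)
$- \frac{44444}{-45239} + \frac{O}{M{\left(z{\left(K{\left(-1 \right)} \right)} \right)}} = - \frac{44444}{-45239} - \frac{45974284}{2} = \left(-44444\right) \left(- \frac{1}{45239}\right) - 22987142 = \frac{44444}{45239} - 22987142 = - \frac{1039915272494}{45239}$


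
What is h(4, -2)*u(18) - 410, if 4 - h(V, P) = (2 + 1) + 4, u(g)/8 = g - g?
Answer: -410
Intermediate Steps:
u(g) = 0 (u(g) = 8*(g - g) = 8*0 = 0)
h(V, P) = -3 (h(V, P) = 4 - ((2 + 1) + 4) = 4 - (3 + 4) = 4 - 1*7 = 4 - 7 = -3)
h(4, -2)*u(18) - 410 = -3*0 - 410 = 0 - 410 = -410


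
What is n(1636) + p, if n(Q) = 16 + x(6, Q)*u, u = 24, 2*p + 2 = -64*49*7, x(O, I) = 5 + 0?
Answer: -10841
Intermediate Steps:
x(O, I) = 5
p = -10977 (p = -1 + (-64*49*7)/2 = -1 + (-3136*7)/2 = -1 + (½)*(-21952) = -1 - 10976 = -10977)
n(Q) = 136 (n(Q) = 16 + 5*24 = 16 + 120 = 136)
n(1636) + p = 136 - 10977 = -10841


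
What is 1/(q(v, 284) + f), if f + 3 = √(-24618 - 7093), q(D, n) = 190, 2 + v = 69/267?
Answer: 187/66680 - I*√31711/66680 ≈ 0.0028044 - 0.0026706*I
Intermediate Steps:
v = -155/89 (v = -2 + 69/267 = -2 + 69*(1/267) = -2 + 23/89 = -155/89 ≈ -1.7416)
f = -3 + I*√31711 (f = -3 + √(-24618 - 7093) = -3 + √(-31711) = -3 + I*√31711 ≈ -3.0 + 178.08*I)
1/(q(v, 284) + f) = 1/(190 + (-3 + I*√31711)) = 1/(187 + I*√31711)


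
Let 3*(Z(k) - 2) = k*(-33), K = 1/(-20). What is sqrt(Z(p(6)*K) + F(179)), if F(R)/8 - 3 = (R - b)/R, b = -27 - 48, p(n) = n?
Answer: sqrt(130252930)/1790 ≈ 6.3759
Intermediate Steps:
b = -75
K = -1/20 ≈ -0.050000
Z(k) = 2 - 11*k (Z(k) = 2 + (k*(-33))/3 = 2 + (-33*k)/3 = 2 - 11*k)
F(R) = 24 + 8*(75 + R)/R (F(R) = 24 + 8*((R - 1*(-75))/R) = 24 + 8*((R + 75)/R) = 24 + 8*((75 + R)/R) = 24 + 8*(75 + R)/R)
sqrt(Z(p(6)*K) + F(179)) = sqrt((2 - 66*(-1)/20) + (32 + 600/179)) = sqrt((2 - 11*(-3/10)) + (32 + 600*(1/179))) = sqrt((2 + 33/10) + (32 + 600/179)) = sqrt(53/10 + 6328/179) = sqrt(72767/1790) = sqrt(130252930)/1790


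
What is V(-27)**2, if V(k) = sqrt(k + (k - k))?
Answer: -27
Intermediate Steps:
V(k) = sqrt(k) (V(k) = sqrt(k + 0) = sqrt(k))
V(-27)**2 = (sqrt(-27))**2 = (3*I*sqrt(3))**2 = -27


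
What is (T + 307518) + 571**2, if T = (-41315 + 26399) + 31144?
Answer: 649787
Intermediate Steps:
T = 16228 (T = -14916 + 31144 = 16228)
(T + 307518) + 571**2 = (16228 + 307518) + 571**2 = 323746 + 326041 = 649787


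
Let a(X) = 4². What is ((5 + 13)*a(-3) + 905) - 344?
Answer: 849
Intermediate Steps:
a(X) = 16
((5 + 13)*a(-3) + 905) - 344 = ((5 + 13)*16 + 905) - 344 = (18*16 + 905) - 344 = (288 + 905) - 344 = 1193 - 344 = 849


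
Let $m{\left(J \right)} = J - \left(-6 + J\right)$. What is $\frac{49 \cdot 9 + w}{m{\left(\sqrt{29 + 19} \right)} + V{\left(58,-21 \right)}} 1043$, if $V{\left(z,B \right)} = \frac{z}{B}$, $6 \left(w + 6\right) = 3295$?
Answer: $\frac{43112405}{136} \approx 3.17 \cdot 10^{5}$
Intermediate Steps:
$w = \frac{3259}{6}$ ($w = -6 + \frac{1}{6} \cdot 3295 = -6 + \frac{3295}{6} = \frac{3259}{6} \approx 543.17$)
$m{\left(J \right)} = 6$ ($m{\left(J \right)} = J - \left(-6 + J\right) = 6$)
$\frac{49 \cdot 9 + w}{m{\left(\sqrt{29 + 19} \right)} + V{\left(58,-21 \right)}} 1043 = \frac{49 \cdot 9 + \frac{3259}{6}}{6 + \frac{58}{-21}} \cdot 1043 = \frac{441 + \frac{3259}{6}}{6 + 58 \left(- \frac{1}{21}\right)} 1043 = \frac{5905}{6 \left(6 - \frac{58}{21}\right)} 1043 = \frac{5905}{6 \cdot \frac{68}{21}} \cdot 1043 = \frac{5905}{6} \cdot \frac{21}{68} \cdot 1043 = \frac{41335}{136} \cdot 1043 = \frac{43112405}{136}$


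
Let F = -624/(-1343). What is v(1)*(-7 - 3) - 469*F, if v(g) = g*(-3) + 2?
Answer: -279226/1343 ≈ -207.91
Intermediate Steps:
v(g) = 2 - 3*g (v(g) = -3*g + 2 = 2 - 3*g)
F = 624/1343 (F = -624*(-1/1343) = 624/1343 ≈ 0.46463)
v(1)*(-7 - 3) - 469*F = (2 - 3*1)*(-7 - 3) - 469*624/1343 = (2 - 3)*(-10) - 292656/1343 = -1*(-10) - 292656/1343 = 10 - 292656/1343 = -279226/1343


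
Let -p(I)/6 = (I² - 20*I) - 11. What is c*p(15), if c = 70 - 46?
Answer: 12384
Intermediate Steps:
c = 24
p(I) = 66 - 6*I² + 120*I (p(I) = -6*((I² - 20*I) - 11) = -6*(-11 + I² - 20*I) = 66 - 6*I² + 120*I)
c*p(15) = 24*(66 - 6*15² + 120*15) = 24*(66 - 6*225 + 1800) = 24*(66 - 1350 + 1800) = 24*516 = 12384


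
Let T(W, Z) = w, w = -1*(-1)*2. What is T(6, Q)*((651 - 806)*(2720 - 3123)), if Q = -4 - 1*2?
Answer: 124930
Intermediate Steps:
w = 2 (w = 1*2 = 2)
Q = -6 (Q = -4 - 2 = -6)
T(W, Z) = 2
T(6, Q)*((651 - 806)*(2720 - 3123)) = 2*((651 - 806)*(2720 - 3123)) = 2*(-155*(-403)) = 2*62465 = 124930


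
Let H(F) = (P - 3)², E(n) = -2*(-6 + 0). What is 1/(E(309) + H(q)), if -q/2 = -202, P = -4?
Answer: 1/61 ≈ 0.016393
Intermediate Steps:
E(n) = 12 (E(n) = -2*(-6) = 12)
q = 404 (q = -2*(-202) = 404)
H(F) = 49 (H(F) = (-4 - 3)² = (-7)² = 49)
1/(E(309) + H(q)) = 1/(12 + 49) = 1/61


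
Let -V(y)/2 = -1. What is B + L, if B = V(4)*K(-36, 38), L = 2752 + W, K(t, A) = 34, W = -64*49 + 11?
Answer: -305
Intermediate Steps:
W = -3125 (W = -3136 + 11 = -3125)
V(y) = 2 (V(y) = -2*(-1) = 2)
L = -373 (L = 2752 - 3125 = -373)
B = 68 (B = 2*34 = 68)
B + L = 68 - 373 = -305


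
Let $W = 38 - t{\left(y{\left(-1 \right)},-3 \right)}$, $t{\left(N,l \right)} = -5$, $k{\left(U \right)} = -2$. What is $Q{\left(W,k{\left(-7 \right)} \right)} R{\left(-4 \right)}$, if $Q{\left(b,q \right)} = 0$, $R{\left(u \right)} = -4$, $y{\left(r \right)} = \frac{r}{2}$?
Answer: $0$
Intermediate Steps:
$y{\left(r \right)} = \frac{r}{2}$ ($y{\left(r \right)} = r \frac{1}{2} = \frac{r}{2}$)
$W = 43$ ($W = 38 - -5 = 38 + 5 = 43$)
$Q{\left(W,k{\left(-7 \right)} \right)} R{\left(-4 \right)} = 0 \left(-4\right) = 0$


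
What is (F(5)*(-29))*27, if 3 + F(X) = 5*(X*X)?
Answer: -95526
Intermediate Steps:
F(X) = -3 + 5*X² (F(X) = -3 + 5*(X*X) = -3 + 5*X²)
(F(5)*(-29))*27 = ((-3 + 5*5²)*(-29))*27 = ((-3 + 5*25)*(-29))*27 = ((-3 + 125)*(-29))*27 = (122*(-29))*27 = -3538*27 = -95526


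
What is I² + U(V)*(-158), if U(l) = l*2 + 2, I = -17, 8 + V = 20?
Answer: -3819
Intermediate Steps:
V = 12 (V = -8 + 20 = 12)
U(l) = 2 + 2*l (U(l) = 2*l + 2 = 2 + 2*l)
I² + U(V)*(-158) = (-17)² + (2 + 2*12)*(-158) = 289 + (2 + 24)*(-158) = 289 + 26*(-158) = 289 - 4108 = -3819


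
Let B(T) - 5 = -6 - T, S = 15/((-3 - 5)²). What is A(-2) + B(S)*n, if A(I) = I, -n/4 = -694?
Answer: -27429/8 ≈ -3428.6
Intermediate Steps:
n = 2776 (n = -4*(-694) = 2776)
S = 15/64 (S = 15/((-8)²) = 15/64 ≈ 0.23438)
B(T) = -1 - T (B(T) = 5 + (-6 - T) = -1 - T)
A(-2) + B(S)*n = -2 + (-1 - 1*15/64)*2776 = -2 + (-1 - 15/64)*2776 = -2 - 79/64*2776 = -2 - 27413/8 = -27429/8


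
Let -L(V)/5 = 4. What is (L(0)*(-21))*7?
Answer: 2940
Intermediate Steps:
L(V) = -20 (L(V) = -5*4 = -20)
(L(0)*(-21))*7 = -20*(-21)*7 = 420*7 = 2940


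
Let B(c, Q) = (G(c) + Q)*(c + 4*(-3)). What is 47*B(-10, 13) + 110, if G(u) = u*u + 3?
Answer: -119834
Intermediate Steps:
G(u) = 3 + u² (G(u) = u² + 3 = 3 + u²)
B(c, Q) = (-12 + c)*(3 + Q + c²) (B(c, Q) = ((3 + c²) + Q)*(c + 4*(-3)) = (3 + Q + c²)*(c - 12) = (3 + Q + c²)*(-12 + c) = (-12 + c)*(3 + Q + c²))
47*B(-10, 13) + 110 = 47*(-36 - 12*13 - 12*(-10)² + 13*(-10) - 10*(3 + (-10)²)) + 110 = 47*(-36 - 156 - 12*100 - 130 - 10*(3 + 100)) + 110 = 47*(-36 - 156 - 1200 - 130 - 10*103) + 110 = 47*(-36 - 156 - 1200 - 130 - 1030) + 110 = 47*(-2552) + 110 = -119944 + 110 = -119834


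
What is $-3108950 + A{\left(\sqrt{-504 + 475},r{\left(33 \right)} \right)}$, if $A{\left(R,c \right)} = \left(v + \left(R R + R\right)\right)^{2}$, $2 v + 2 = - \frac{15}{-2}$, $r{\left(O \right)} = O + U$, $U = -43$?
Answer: $- \frac{49732639}{16} - \frac{105 i \sqrt{29}}{2} \approx -3.1083 \cdot 10^{6} - 282.72 i$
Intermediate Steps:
$r{\left(O \right)} = -43 + O$ ($r{\left(O \right)} = O - 43 = -43 + O$)
$v = \frac{11}{4}$ ($v = -1 + \frac{\left(-15\right) \frac{1}{-2}}{2} = -1 + \frac{\left(-15\right) \left(- \frac{1}{2}\right)}{2} = -1 + \frac{1}{2} \cdot \frac{15}{2} = -1 + \frac{15}{4} = \frac{11}{4} \approx 2.75$)
$A{\left(R,c \right)} = \left(\frac{11}{4} + R + R^{2}\right)^{2}$ ($A{\left(R,c \right)} = \left(\frac{11}{4} + \left(R R + R\right)\right)^{2} = \left(\frac{11}{4} + \left(R^{2} + R\right)\right)^{2} = \left(\frac{11}{4} + \left(R + R^{2}\right)\right)^{2} = \left(\frac{11}{4} + R + R^{2}\right)^{2}$)
$-3108950 + A{\left(\sqrt{-504 + 475},r{\left(33 \right)} \right)} = -3108950 + \frac{\left(11 + 4 \sqrt{-504 + 475} + 4 \left(\sqrt{-504 + 475}\right)^{2}\right)^{2}}{16} = -3108950 + \frac{\left(11 + 4 \sqrt{-29} + 4 \left(\sqrt{-29}\right)^{2}\right)^{2}}{16} = -3108950 + \frac{\left(11 + 4 i \sqrt{29} + 4 \left(i \sqrt{29}\right)^{2}\right)^{2}}{16} = -3108950 + \frac{\left(11 + 4 i \sqrt{29} + 4 \left(-29\right)\right)^{2}}{16} = -3108950 + \frac{\left(11 + 4 i \sqrt{29} - 116\right)^{2}}{16} = -3108950 + \frac{\left(-105 + 4 i \sqrt{29}\right)^{2}}{16}$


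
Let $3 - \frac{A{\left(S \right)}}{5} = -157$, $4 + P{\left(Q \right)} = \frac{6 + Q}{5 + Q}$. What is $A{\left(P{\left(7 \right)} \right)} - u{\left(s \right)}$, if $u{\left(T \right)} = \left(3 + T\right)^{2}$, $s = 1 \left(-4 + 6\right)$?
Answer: $775$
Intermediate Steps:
$s = 2$ ($s = 1 \cdot 2 = 2$)
$P{\left(Q \right)} = -4 + \frac{6 + Q}{5 + Q}$
$A{\left(S \right)} = 800$ ($A{\left(S \right)} = 15 - -785 = 15 + 785 = 800$)
$A{\left(P{\left(7 \right)} \right)} - u{\left(s \right)} = 800 - \left(3 + 2\right)^{2} = 800 - 5^{2} = 800 - 25 = 775$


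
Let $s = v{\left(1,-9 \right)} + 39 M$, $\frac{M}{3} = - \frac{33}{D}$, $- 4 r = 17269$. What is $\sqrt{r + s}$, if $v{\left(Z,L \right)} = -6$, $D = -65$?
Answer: $\frac{i \sqrt{426385}}{10} \approx 65.298 i$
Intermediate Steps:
$r = - \frac{17269}{4}$ ($r = \left(- \frac{1}{4}\right) 17269 = - \frac{17269}{4} \approx -4317.3$)
$M = \frac{99}{65}$ ($M = 3 \left(- \frac{33}{-65}\right) = 3 \left(\left(-33\right) \left(- \frac{1}{65}\right)\right) = 3 \cdot \frac{33}{65} = \frac{99}{65} \approx 1.5231$)
$s = \frac{267}{5}$ ($s = -6 + 39 \cdot \frac{99}{65} = -6 + \frac{297}{5} = \frac{267}{5} \approx 53.4$)
$\sqrt{r + s} = \sqrt{- \frac{17269}{4} + \frac{267}{5}} = \sqrt{- \frac{85277}{20}} = \frac{i \sqrt{426385}}{10}$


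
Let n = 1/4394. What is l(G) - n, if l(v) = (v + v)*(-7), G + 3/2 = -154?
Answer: 9565737/4394 ≈ 2177.0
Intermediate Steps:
G = -311/2 (G = -3/2 - 154 = -311/2 ≈ -155.50)
n = 1/4394 ≈ 0.00022758
l(v) = -14*v (l(v) = (2*v)*(-7) = -14*v)
l(G) - n = -14*(-311/2) - 1*1/4394 = 2177 - 1/4394 = 9565737/4394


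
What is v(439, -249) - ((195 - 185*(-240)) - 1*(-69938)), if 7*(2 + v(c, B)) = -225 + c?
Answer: -801531/7 ≈ -1.1450e+5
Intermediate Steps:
v(c, B) = -239/7 + c/7 (v(c, B) = -2 + (-225 + c)/7 = -2 + (-225/7 + c/7) = -239/7 + c/7)
v(439, -249) - ((195 - 185*(-240)) - 1*(-69938)) = (-239/7 + (⅐)*439) - ((195 - 185*(-240)) - 1*(-69938)) = (-239/7 + 439/7) - ((195 + 44400) + 69938) = 200/7 - (44595 + 69938) = 200/7 - 1*114533 = 200/7 - 114533 = -801531/7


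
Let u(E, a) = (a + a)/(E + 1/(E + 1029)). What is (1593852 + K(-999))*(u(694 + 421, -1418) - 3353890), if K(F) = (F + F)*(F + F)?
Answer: -952885792731879552/50863 ≈ -1.8734e+13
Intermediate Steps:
K(F) = 4*F² (K(F) = (2*F)*(2*F) = 4*F²)
u(E, a) = 2*a/(E + 1/(1029 + E)) (u(E, a) = (2*a)/(E + 1/(1029 + E)) = 2*a/(E + 1/(1029 + E)))
(1593852 + K(-999))*(u(694 + 421, -1418) - 3353890) = (1593852 + 4*(-999)²)*(2*(-1418)*(1029 + (694 + 421))/(1 + (694 + 421)² + 1029*(694 + 421)) - 3353890) = (1593852 + 4*998001)*(2*(-1418)*(1029 + 1115)/(1 + 1115² + 1029*1115) - 3353890) = (1593852 + 3992004)*(2*(-1418)*2144/(1 + 1243225 + 1147335) - 3353890) = 5585856*(2*(-1418)*2144/2390561 - 3353890) = 5585856*(2*(-1418)*(1/2390561)*2144 - 3353890) = 5585856*(-6080384/2390561 - 3353890) = 5585856*(-8017684712674/2390561) = -952885792731879552/50863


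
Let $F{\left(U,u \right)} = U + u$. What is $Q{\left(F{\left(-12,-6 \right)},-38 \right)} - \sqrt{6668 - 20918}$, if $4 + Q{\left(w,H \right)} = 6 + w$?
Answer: $-16 - 5 i \sqrt{570} \approx -16.0 - 119.37 i$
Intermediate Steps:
$Q{\left(w,H \right)} = 2 + w$ ($Q{\left(w,H \right)} = -4 + \left(6 + w\right) = 2 + w$)
$Q{\left(F{\left(-12,-6 \right)},-38 \right)} - \sqrt{6668 - 20918} = \left(2 - 18\right) - \sqrt{6668 - 20918} = \left(2 - 18\right) - \sqrt{-14250} = -16 - 5 i \sqrt{570}$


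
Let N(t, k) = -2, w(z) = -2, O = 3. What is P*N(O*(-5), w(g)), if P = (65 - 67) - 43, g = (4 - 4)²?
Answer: 90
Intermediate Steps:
g = 0 (g = 0² = 0)
P = -45 (P = -2 - 43 = -45)
P*N(O*(-5), w(g)) = -45*(-2) = 90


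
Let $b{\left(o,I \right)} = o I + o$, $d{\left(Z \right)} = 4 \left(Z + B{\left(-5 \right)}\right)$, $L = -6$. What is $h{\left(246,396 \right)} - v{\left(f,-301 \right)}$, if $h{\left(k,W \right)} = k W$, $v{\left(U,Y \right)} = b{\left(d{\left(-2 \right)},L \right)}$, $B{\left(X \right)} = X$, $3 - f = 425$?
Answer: $97276$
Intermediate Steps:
$f = -422$ ($f = 3 - 425 = -422$)
$d{\left(Z \right)} = -20 + 4 Z$ ($d{\left(Z \right)} = 4 \left(Z - 5\right) = 4 \left(-5 + Z\right) = -20 + 4 Z$)
$b{\left(o,I \right)} = o + I o$ ($b{\left(o,I \right)} = I o + o = o + I o$)
$v{\left(U,Y \right)} = 140$ ($v{\left(U,Y \right)} = \left(-20 + 4 \left(-2\right)\right) \left(1 - 6\right) = \left(-20 - 8\right) \left(-5\right) = \left(-28\right) \left(-5\right) = 140$)
$h{\left(k,W \right)} = W k$
$h{\left(246,396 \right)} - v{\left(f,-301 \right)} = 396 \cdot 246 - 140 = 97416 - 140 = 97276$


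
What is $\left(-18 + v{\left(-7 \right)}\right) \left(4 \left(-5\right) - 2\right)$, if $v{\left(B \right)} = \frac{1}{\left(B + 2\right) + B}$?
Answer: $\frac{2387}{6} \approx 397.83$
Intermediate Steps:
$v{\left(B \right)} = \frac{1}{2 + 2 B}$ ($v{\left(B \right)} = \frac{1}{\left(2 + B\right) + B} = \frac{1}{2 + 2 B}$)
$\left(-18 + v{\left(-7 \right)}\right) \left(4 \left(-5\right) - 2\right) = \left(-18 + \frac{1}{2 \left(1 - 7\right)}\right) \left(4 \left(-5\right) - 2\right) = \left(-18 + \frac{1}{2 \left(-6\right)}\right) \left(-20 - 2\right) = \left(-18 + \frac{1}{2} \left(- \frac{1}{6}\right)\right) \left(-22\right) = \left(-18 - \frac{1}{12}\right) \left(-22\right) = \left(- \frac{217}{12}\right) \left(-22\right) = \frac{2387}{6}$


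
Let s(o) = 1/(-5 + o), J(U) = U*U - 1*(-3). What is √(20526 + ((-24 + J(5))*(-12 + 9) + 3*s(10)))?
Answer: 3*√56985/5 ≈ 143.23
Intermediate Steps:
J(U) = 3 + U² (J(U) = U² + 3 = 3 + U²)
√(20526 + ((-24 + J(5))*(-12 + 9) + 3*s(10))) = √(20526 + ((-24 + (3 + 5²))*(-12 + 9) + 3/(-5 + 10))) = √(20526 + ((-24 + (3 + 25))*(-3) + 3/5)) = √(20526 + ((-24 + 28)*(-3) + 3*(⅕))) = √(20526 + (4*(-3) + ⅗)) = √(20526 + (-12 + ⅗)) = √(20526 - 57/5) = √(102573/5) = 3*√56985/5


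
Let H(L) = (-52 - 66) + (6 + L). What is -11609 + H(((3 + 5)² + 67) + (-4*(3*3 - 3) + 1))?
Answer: -11613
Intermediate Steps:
H(L) = -112 + L (H(L) = -118 + (6 + L) = -112 + L)
-11609 + H(((3 + 5)² + 67) + (-4*(3*3 - 3) + 1)) = -11609 + (-112 + (((3 + 5)² + 67) + (-4*(3*3 - 3) + 1))) = -11609 + (-112 + ((8² + 67) + (-4*(9 - 3) + 1))) = -11609 + (-112 + ((64 + 67) + (-4*6 + 1))) = -11609 + (-112 + (131 + (-24 + 1))) = -11609 + (-112 + (131 - 23)) = -11609 + (-112 + 108) = -11609 - 4 = -11613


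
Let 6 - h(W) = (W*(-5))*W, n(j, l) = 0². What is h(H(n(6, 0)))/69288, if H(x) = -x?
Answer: 1/11548 ≈ 8.6595e-5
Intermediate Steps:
n(j, l) = 0
h(W) = 6 + 5*W² (h(W) = 6 - W*(-5)*W = 6 - (-5*W)*W = 6 - (-5)*W² = 6 + 5*W²)
h(H(n(6, 0)))/69288 = (6 + 5*(-1*0)²)/69288 = (6 + 5*0²)*(1/69288) = (6 + 5*0)*(1/69288) = (6 + 0)*(1/69288) = 6*(1/69288) = 1/11548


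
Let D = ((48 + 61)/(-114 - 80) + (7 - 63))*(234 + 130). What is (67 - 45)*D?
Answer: -43935892/97 ≈ -4.5295e+5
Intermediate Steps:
D = -1997086/97 (D = (109/(-194) - 56)*364 = (109*(-1/194) - 56)*364 = (-109/194 - 56)*364 = -10973/194*364 = -1997086/97 ≈ -20589.)
(67 - 45)*D = (67 - 45)*(-1997086/97) = 22*(-1997086/97) = -43935892/97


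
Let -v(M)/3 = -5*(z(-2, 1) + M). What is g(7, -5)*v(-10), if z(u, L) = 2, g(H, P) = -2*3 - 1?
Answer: 840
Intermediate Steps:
g(H, P) = -7 (g(H, P) = -6 - 1 = -7)
v(M) = 30 + 15*M (v(M) = -(-15)*(2 + M) = -3*(-10 - 5*M) = 30 + 15*M)
g(7, -5)*v(-10) = -7*(30 + 15*(-10)) = -7*(30 - 150) = -7*(-120) = 840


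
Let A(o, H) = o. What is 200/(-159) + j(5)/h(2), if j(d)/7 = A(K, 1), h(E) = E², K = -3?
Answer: -4139/636 ≈ -6.5079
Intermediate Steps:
j(d) = -21 (j(d) = 7*(-3) = -21)
200/(-159) + j(5)/h(2) = 200/(-159) - 21/(2²) = 200*(-1/159) - 21/4 = -200/159 - 21*¼ = -200/159 - 21/4 = -4139/636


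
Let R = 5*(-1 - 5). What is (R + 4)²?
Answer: 676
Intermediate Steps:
R = -30 (R = 5*(-6) = -30)
(R + 4)² = (-30 + 4)² = (-26)² = 676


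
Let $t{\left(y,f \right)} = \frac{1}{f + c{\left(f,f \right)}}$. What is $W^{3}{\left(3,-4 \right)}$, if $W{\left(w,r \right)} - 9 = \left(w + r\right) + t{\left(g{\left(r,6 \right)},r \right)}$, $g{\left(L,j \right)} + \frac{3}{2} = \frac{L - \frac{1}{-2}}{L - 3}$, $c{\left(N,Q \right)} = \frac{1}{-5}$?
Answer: $\frac{4330747}{9261} \approx 467.63$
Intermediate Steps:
$c{\left(N,Q \right)} = - \frac{1}{5}$
$g{\left(L,j \right)} = - \frac{3}{2} + \frac{\frac{1}{2} + L}{-3 + L}$ ($g{\left(L,j \right)} = - \frac{3}{2} + \frac{L - \frac{1}{-2}}{L - 3} = - \frac{3}{2} + \frac{L - - \frac{1}{2}}{-3 + L} = - \frac{3}{2} + \frac{L + \frac{1}{2}}{-3 + L} = - \frac{3}{2} + \frac{\frac{1}{2} + L}{-3 + L}$)
$t{\left(y,f \right)} = \frac{1}{- \frac{1}{5} + f}$ ($t{\left(y,f \right)} = \frac{1}{f - \frac{1}{5}} = \frac{1}{- \frac{1}{5} + f}$)
$W{\left(w,r \right)} = 9 + r + w + \frac{5}{-1 + 5 r}$ ($W{\left(w,r \right)} = 9 + \left(\left(w + r\right) + \frac{5}{-1 + 5 r}\right) = 9 + \left(\left(r + w\right) + \frac{5}{-1 + 5 r}\right) = 9 + \left(r + w + \frac{5}{-1 + 5 r}\right) = 9 + r + w + \frac{5}{-1 + 5 r}$)
$W^{3}{\left(3,-4 \right)} = \left(\frac{5 + \left(-1 + 5 \left(-4\right)\right) \left(9 - 4 + 3\right)}{-1 + 5 \left(-4\right)}\right)^{3} = \left(\frac{5 + \left(-1 - 20\right) 8}{-1 - 20}\right)^{3} = \left(\frac{5 - 168}{-21}\right)^{3} = \left(- \frac{5 - 168}{21}\right)^{3} = \left(\left(- \frac{1}{21}\right) \left(-163\right)\right)^{3} = \left(\frac{163}{21}\right)^{3} = \frac{4330747}{9261}$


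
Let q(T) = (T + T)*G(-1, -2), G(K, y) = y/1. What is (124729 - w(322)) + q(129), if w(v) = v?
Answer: 123891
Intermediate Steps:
G(K, y) = y (G(K, y) = y*1 = y)
q(T) = -4*T (q(T) = (T + T)*(-2) = (2*T)*(-2) = -4*T)
(124729 - w(322)) + q(129) = (124729 - 1*322) - 4*129 = (124729 - 322) - 516 = 124407 - 516 = 123891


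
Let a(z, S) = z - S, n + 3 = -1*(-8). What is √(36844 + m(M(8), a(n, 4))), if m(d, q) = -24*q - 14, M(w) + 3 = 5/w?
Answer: √36806 ≈ 191.85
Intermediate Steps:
M(w) = -3 + 5/w
n = 5 (n = -3 - 1*(-8) = -3 + 8 = 5)
m(d, q) = -14 - 24*q
√(36844 + m(M(8), a(n, 4))) = √(36844 + (-14 - 24*(5 - 1*4))) = √(36844 + (-14 - 24*(5 - 4))) = √(36844 + (-14 - 24*1)) = √(36844 + (-14 - 24)) = √(36844 - 38) = √36806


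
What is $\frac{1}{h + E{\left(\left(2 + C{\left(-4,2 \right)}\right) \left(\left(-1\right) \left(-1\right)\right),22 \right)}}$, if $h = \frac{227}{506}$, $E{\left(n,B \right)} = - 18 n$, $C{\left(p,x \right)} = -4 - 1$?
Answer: $\frac{506}{27551} \approx 0.018366$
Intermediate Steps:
$C{\left(p,x \right)} = -5$ ($C{\left(p,x \right)} = -4 - 1 = -5$)
$h = \frac{227}{506}$ ($h = 227 \cdot \frac{1}{506} = \frac{227}{506} \approx 0.44862$)
$\frac{1}{h + E{\left(\left(2 + C{\left(-4,2 \right)}\right) \left(\left(-1\right) \left(-1\right)\right),22 \right)}} = \frac{1}{\frac{227}{506} - 18 \left(2 - 5\right) \left(\left(-1\right) \left(-1\right)\right)} = \frac{1}{\frac{227}{506} - 18 \left(\left(-3\right) 1\right)} = \frac{1}{\frac{227}{506} - -54} = \frac{1}{\frac{227}{506} + 54} = \frac{1}{\frac{27551}{506}} = \frac{506}{27551}$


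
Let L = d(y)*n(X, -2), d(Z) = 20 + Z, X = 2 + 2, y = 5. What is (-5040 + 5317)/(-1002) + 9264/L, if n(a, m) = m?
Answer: -4648189/25050 ≈ -185.56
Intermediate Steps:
X = 4
L = -50 (L = (20 + 5)*(-2) = 25*(-2) = -50)
(-5040 + 5317)/(-1002) + 9264/L = (-5040 + 5317)/(-1002) + 9264/(-50) = 277*(-1/1002) + 9264*(-1/50) = -277/1002 - 4632/25 = -4648189/25050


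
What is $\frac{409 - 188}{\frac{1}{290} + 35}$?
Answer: $\frac{64090}{10151} \approx 6.3137$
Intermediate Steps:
$\frac{409 - 188}{\frac{1}{290} + 35} = \frac{221}{\frac{1}{290} + 35} = \frac{221}{\frac{10151}{290}} = 221 \cdot \frac{290}{10151} = \frac{64090}{10151}$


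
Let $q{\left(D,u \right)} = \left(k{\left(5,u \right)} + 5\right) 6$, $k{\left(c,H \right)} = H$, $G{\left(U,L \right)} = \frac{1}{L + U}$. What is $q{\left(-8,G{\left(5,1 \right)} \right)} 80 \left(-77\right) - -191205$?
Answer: $245$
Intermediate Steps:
$q{\left(D,u \right)} = 30 + 6 u$ ($q{\left(D,u \right)} = \left(u + 5\right) 6 = \left(5 + u\right) 6 = 30 + 6 u$)
$q{\left(-8,G{\left(5,1 \right)} \right)} 80 \left(-77\right) - -191205 = \left(30 + \frac{6}{1 + 5}\right) 80 \left(-77\right) - -191205 = \left(30 + \frac{6}{6}\right) 80 \left(-77\right) + 191205 = \left(30 + 6 \cdot \frac{1}{6}\right) 80 \left(-77\right) + 191205 = \left(30 + 1\right) 80 \left(-77\right) + 191205 = 31 \cdot 80 \left(-77\right) + 191205 = 2480 \left(-77\right) + 191205 = -190960 + 191205 = 245$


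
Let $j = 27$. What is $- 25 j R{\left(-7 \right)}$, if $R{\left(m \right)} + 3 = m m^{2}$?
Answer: $233550$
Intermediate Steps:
$R{\left(m \right)} = -3 + m^{3}$ ($R{\left(m \right)} = -3 + m m^{2} = -3 + m^{3}$)
$- 25 j R{\left(-7 \right)} = \left(-25\right) 27 \left(-3 + \left(-7\right)^{3}\right) = - 675 \left(-3 - 343\right) = \left(-675\right) \left(-346\right) = 233550$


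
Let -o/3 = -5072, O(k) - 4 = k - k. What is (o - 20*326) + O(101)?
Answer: 8700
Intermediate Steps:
O(k) = 4 (O(k) = 4 + (k - k) = 4 + 0 = 4)
o = 15216 (o = -3*(-5072) = 15216)
(o - 20*326) + O(101) = (15216 - 20*326) + 4 = (15216 - 6520) + 4 = 8696 + 4 = 8700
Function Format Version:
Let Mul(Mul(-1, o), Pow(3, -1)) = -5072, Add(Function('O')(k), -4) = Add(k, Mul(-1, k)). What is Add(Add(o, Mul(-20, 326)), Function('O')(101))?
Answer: 8700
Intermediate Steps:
Function('O')(k) = 4 (Function('O')(k) = Add(4, Add(k, Mul(-1, k))) = Add(4, 0) = 4)
o = 15216 (o = Mul(-3, -5072) = 15216)
Add(Add(o, Mul(-20, 326)), Function('O')(101)) = Add(Add(15216, Mul(-20, 326)), 4) = Add(Add(15216, -6520), 4) = Add(8696, 4) = 8700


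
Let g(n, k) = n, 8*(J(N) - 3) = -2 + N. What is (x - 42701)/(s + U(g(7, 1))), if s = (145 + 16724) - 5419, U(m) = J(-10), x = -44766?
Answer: -174934/22903 ≈ -7.6380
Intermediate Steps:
J(N) = 11/4 + N/8 (J(N) = 3 + (-2 + N)/8 = 3 + (-¼ + N/8) = 11/4 + N/8)
U(m) = 3/2 (U(m) = 11/4 + (⅛)*(-10) = 11/4 - 5/4 = 3/2)
s = 11450 (s = 16869 - 5419 = 11450)
(x - 42701)/(s + U(g(7, 1))) = (-44766 - 42701)/(11450 + 3/2) = -87467/22903/2 = -87467*2/22903 = -174934/22903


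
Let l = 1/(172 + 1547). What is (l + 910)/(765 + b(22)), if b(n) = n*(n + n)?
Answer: 1564291/2979027 ≈ 0.52510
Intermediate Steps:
l = 1/1719 ≈ 0.00058173
b(n) = 2*n**2 (b(n) = n*(2*n) = 2*n**2)
(l + 910)/(765 + b(22)) = (1/1719 + 910)/(765 + 2*22**2) = (1564291/1719)/(765 + 2*484) = (1564291/1719)/(765 + 968) = (1564291/1719)/1733 = (1/1733)*(1564291/1719) = 1564291/2979027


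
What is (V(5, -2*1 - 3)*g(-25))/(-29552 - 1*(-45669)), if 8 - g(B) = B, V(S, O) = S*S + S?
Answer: 990/16117 ≈ 0.061426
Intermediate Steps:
V(S, O) = S + S² (V(S, O) = S² + S = S + S²)
g(B) = 8 - B
(V(5, -2*1 - 3)*g(-25))/(-29552 - 1*(-45669)) = ((5*(1 + 5))*(8 - 1*(-25)))/(-29552 - 1*(-45669)) = ((5*6)*(8 + 25))/(-29552 + 45669) = (30*33)/16117 = 990*(1/16117) = 990/16117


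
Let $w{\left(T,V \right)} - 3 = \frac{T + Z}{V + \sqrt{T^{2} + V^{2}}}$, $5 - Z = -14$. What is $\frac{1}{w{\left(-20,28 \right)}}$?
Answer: $\frac{1228}{3767} + \frac{4 \sqrt{74}}{3767} \approx 0.33512$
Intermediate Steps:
$Z = 19$ ($Z = 5 - -14 = 5 + 14 = 19$)
$w{\left(T,V \right)} = 3 + \frac{19 + T}{V + \sqrt{T^{2} + V^{2}}}$ ($w{\left(T,V \right)} = 3 + \frac{T + 19}{V + \sqrt{T^{2} + V^{2}}} = 3 + \frac{19 + T}{V + \sqrt{T^{2} + V^{2}}}$)
$\frac{1}{w{\left(-20,28 \right)}} = \frac{1}{\frac{1}{28 + \sqrt{\left(-20\right)^{2} + 28^{2}}} \left(19 - 20 + 3 \cdot 28 + 3 \sqrt{\left(-20\right)^{2} + 28^{2}}\right)} = \frac{1}{\frac{1}{28 + \sqrt{400 + 784}} \left(19 - 20 + 84 + 3 \sqrt{400 + 784}\right)} = \frac{1}{\frac{1}{28 + \sqrt{1184}} \left(19 - 20 + 84 + 3 \sqrt{1184}\right)} = \frac{1}{\frac{1}{28 + 4 \sqrt{74}} \left(19 - 20 + 84 + 3 \cdot 4 \sqrt{74}\right)} = \frac{1}{\frac{1}{28 + 4 \sqrt{74}} \left(19 - 20 + 84 + 12 \sqrt{74}\right)} = \frac{1}{\frac{1}{28 + 4 \sqrt{74}} \left(83 + 12 \sqrt{74}\right)} = \frac{28 + 4 \sqrt{74}}{83 + 12 \sqrt{74}}$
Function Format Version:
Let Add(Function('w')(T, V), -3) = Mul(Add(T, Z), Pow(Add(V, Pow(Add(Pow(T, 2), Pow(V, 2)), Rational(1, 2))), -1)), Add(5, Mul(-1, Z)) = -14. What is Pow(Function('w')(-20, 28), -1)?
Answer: Add(Rational(1228, 3767), Mul(Rational(4, 3767), Pow(74, Rational(1, 2)))) ≈ 0.33512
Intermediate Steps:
Z = 19 (Z = Add(5, Mul(-1, -14)) = Add(5, 14) = 19)
Function('w')(T, V) = Add(3, Mul(Pow(Add(V, Pow(Add(Pow(T, 2), Pow(V, 2)), Rational(1, 2))), -1), Add(19, T))) (Function('w')(T, V) = Add(3, Mul(Add(T, 19), Pow(Add(V, Pow(Add(Pow(T, 2), Pow(V, 2)), Rational(1, 2))), -1))) = Add(3, Mul(Add(19, T), Pow(Add(V, Pow(Add(Pow(T, 2), Pow(V, 2)), Rational(1, 2))), -1))) = Add(3, Mul(Pow(Add(V, Pow(Add(Pow(T, 2), Pow(V, 2)), Rational(1, 2))), -1), Add(19, T))))
Pow(Function('w')(-20, 28), -1) = Pow(Mul(Pow(Add(28, Pow(Add(Pow(-20, 2), Pow(28, 2)), Rational(1, 2))), -1), Add(19, -20, Mul(3, 28), Mul(3, Pow(Add(Pow(-20, 2), Pow(28, 2)), Rational(1, 2))))), -1) = Pow(Mul(Pow(Add(28, Pow(Add(400, 784), Rational(1, 2))), -1), Add(19, -20, 84, Mul(3, Pow(Add(400, 784), Rational(1, 2))))), -1) = Pow(Mul(Pow(Add(28, Pow(1184, Rational(1, 2))), -1), Add(19, -20, 84, Mul(3, Pow(1184, Rational(1, 2))))), -1) = Pow(Mul(Pow(Add(28, Mul(4, Pow(74, Rational(1, 2)))), -1), Add(19, -20, 84, Mul(3, Mul(4, Pow(74, Rational(1, 2)))))), -1) = Pow(Mul(Pow(Add(28, Mul(4, Pow(74, Rational(1, 2)))), -1), Add(19, -20, 84, Mul(12, Pow(74, Rational(1, 2))))), -1) = Pow(Mul(Pow(Add(28, Mul(4, Pow(74, Rational(1, 2)))), -1), Add(83, Mul(12, Pow(74, Rational(1, 2))))), -1) = Mul(Pow(Add(83, Mul(12, Pow(74, Rational(1, 2)))), -1), Add(28, Mul(4, Pow(74, Rational(1, 2)))))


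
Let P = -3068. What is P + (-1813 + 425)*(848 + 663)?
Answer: -2100336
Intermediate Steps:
P + (-1813 + 425)*(848 + 663) = -3068 + (-1813 + 425)*(848 + 663) = -3068 - 1388*1511 = -3068 - 2097268 = -2100336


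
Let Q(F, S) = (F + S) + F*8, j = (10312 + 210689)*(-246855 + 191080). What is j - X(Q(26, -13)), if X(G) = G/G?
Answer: -12326330776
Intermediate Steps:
j = -12326330775 (j = 221001*(-55775) = -12326330775)
Q(F, S) = S + 9*F (Q(F, S) = (F + S) + 8*F = S + 9*F)
X(G) = 1
j - X(Q(26, -13)) = -12326330775 - 1*1 = -12326330775 - 1 = -12326330776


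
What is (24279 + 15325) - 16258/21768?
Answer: 431041807/10884 ≈ 39603.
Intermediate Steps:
(24279 + 15325) - 16258/21768 = 39604 - 16258*1/21768 = 39604 - 8129/10884 = 431041807/10884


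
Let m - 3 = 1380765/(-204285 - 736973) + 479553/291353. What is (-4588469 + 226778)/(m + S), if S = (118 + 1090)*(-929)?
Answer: 1196142908479087134/307758171294290317 ≈ 3.8866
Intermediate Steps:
S = -1122232 (S = 1208*(-929) = -1122232)
m = 871808098851/274238342074 (m = 3 + (1380765/(-204285 - 736973) + 479553/291353) = 3 + (1380765/(-941258) + 479553*(1/291353)) = 3 + (1380765*(-1/941258) + 479553/291353) = 3 + (-1380765/941258 + 479553/291353) = 3 + 49093072629/274238342074 = 871808098851/274238342074 ≈ 3.1790)
(-4588469 + 226778)/(m + S) = (-4588469 + 226778)/(871808098851/274238342074 - 1122232) = -4361691/(-307758171294290317/274238342074) = -4361691*(-274238342074/307758171294290317) = 1196142908479087134/307758171294290317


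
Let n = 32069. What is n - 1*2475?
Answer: 29594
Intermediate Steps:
n - 1*2475 = 32069 - 1*2475 = 32069 - 2475 = 29594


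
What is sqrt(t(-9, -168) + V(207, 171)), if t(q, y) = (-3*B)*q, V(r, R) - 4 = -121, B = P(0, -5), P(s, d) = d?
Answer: 6*I*sqrt(7) ≈ 15.875*I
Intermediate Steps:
B = -5
V(r, R) = -117 (V(r, R) = 4 - 121 = -117)
t(q, y) = 15*q (t(q, y) = (-3*(-5))*q = 15*q)
sqrt(t(-9, -168) + V(207, 171)) = sqrt(15*(-9) - 117) = sqrt(-135 - 117) = sqrt(-252) = 6*I*sqrt(7)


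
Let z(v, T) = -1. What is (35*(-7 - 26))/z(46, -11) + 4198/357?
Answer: 416533/357 ≈ 1166.8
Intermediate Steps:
(35*(-7 - 26))/z(46, -11) + 4198/357 = (35*(-7 - 26))/(-1) + 4198/357 = (35*(-33))*(-1) + 4198*(1/357) = -1155*(-1) + 4198/357 = 1155 + 4198/357 = 416533/357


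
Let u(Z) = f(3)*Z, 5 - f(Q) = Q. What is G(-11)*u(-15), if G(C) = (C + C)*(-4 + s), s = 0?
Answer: -2640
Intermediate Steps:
f(Q) = 5 - Q
G(C) = -8*C (G(C) = (C + C)*(-4 + 0) = (2*C)*(-4) = -8*C)
u(Z) = 2*Z (u(Z) = (5 - 1*3)*Z = (5 - 3)*Z = 2*Z)
G(-11)*u(-15) = (-8*(-11))*(2*(-15)) = 88*(-30) = -2640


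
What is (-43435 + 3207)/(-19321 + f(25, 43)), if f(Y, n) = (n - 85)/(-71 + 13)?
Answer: 291653/140072 ≈ 2.0822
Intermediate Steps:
f(Y, n) = 85/58 - n/58 (f(Y, n) = (-85 + n)/(-58) = (-85 + n)*(-1/58) = 85/58 - n/58)
(-43435 + 3207)/(-19321 + f(25, 43)) = (-43435 + 3207)/(-19321 + (85/58 - 1/58*43)) = -40228/(-19321 + (85/58 - 43/58)) = -40228/(-19321 + 21/29) = -40228/(-560288/29) = -40228*(-29/560288) = 291653/140072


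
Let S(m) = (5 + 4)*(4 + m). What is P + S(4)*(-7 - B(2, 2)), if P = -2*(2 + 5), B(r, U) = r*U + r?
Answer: -950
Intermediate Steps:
B(r, U) = r + U*r (B(r, U) = U*r + r = r + U*r)
P = -14 (P = -2*7 = -14)
S(m) = 36 + 9*m (S(m) = 9*(4 + m) = 36 + 9*m)
P + S(4)*(-7 - B(2, 2)) = -14 + (36 + 9*4)*(-7 - 2*(1 + 2)) = -14 + (36 + 36)*(-7 - 2*3) = -14 + 72*(-7 - 1*6) = -14 + 72*(-7 - 6) = -14 + 72*(-13) = -14 - 936 = -950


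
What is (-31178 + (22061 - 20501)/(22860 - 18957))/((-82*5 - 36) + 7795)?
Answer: -40562058/9561049 ≈ -4.2424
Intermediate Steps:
(-31178 + (22061 - 20501)/(22860 - 18957))/((-82*5 - 36) + 7795) = (-31178 + 1560/3903)/((-410 - 36) + 7795) = (-31178 + 1560*(1/3903))/(-446 + 7795) = (-31178 + 520/1301)/7349 = -40562058/1301*1/7349 = -40562058/9561049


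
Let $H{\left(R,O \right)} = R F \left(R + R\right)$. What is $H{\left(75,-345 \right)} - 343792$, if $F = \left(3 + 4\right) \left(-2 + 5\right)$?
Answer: $-107542$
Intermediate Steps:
$F = 21$ ($F = 7 \cdot 3 = 21$)
$H{\left(R,O \right)} = 42 R^{2}$ ($H{\left(R,O \right)} = R 21 \left(R + R\right) = 21 R 2 R = 42 R^{2}$)
$H{\left(75,-345 \right)} - 343792 = 42 \cdot 75^{2} - 343792 = 42 \cdot 5625 - 343792 = 236250 - 343792 = -107542$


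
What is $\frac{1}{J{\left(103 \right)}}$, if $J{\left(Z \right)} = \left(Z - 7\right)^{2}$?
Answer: $\frac{1}{9216} \approx 0.00010851$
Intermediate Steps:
$J{\left(Z \right)} = \left(-7 + Z\right)^{2}$
$\frac{1}{J{\left(103 \right)}} = \frac{1}{\left(-7 + 103\right)^{2}} = \frac{1}{96^{2}} = \frac{1}{9216}$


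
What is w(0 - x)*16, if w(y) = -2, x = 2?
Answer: -32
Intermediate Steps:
w(0 - x)*16 = -2*16 = -32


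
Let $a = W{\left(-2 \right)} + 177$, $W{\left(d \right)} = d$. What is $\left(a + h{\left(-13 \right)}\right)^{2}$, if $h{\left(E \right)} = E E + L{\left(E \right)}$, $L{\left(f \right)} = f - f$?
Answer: $118336$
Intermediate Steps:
$L{\left(f \right)} = 0$
$a = 175$ ($a = -2 + 177 = 175$)
$h{\left(E \right)} = E^{2}$ ($h{\left(E \right)} = E E + 0 = E^{2} + 0 = E^{2}$)
$\left(a + h{\left(-13 \right)}\right)^{2} = \left(175 + \left(-13\right)^{2}\right)^{2} = \left(175 + 169\right)^{2} = 344^{2} = 118336$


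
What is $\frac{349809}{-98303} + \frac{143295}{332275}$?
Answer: $- \frac{20429291418}{6532725865} \approx -3.1272$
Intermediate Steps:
$\frac{349809}{-98303} + \frac{143295}{332275} = 349809 \left(- \frac{1}{98303}\right) + 143295 \cdot \frac{1}{332275} = - \frac{349809}{98303} + \frac{28659}{66455} = - \frac{20429291418}{6532725865}$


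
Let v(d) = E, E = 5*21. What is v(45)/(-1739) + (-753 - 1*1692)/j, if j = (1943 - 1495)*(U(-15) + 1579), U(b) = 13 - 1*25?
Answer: -77963535/1220805824 ≈ -0.063862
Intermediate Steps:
E = 105
U(b) = -12 (U(b) = 13 - 25 = -12)
v(d) = 105
j = 702016 (j = (1943 - 1495)*(-12 + 1579) = 448*1567 = 702016)
v(45)/(-1739) + (-753 - 1*1692)/j = 105/(-1739) + (-753 - 1*1692)/702016 = 105*(-1/1739) + (-753 - 1692)*(1/702016) = -105/1739 - 2445*1/702016 = -105/1739 - 2445/702016 = -77963535/1220805824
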